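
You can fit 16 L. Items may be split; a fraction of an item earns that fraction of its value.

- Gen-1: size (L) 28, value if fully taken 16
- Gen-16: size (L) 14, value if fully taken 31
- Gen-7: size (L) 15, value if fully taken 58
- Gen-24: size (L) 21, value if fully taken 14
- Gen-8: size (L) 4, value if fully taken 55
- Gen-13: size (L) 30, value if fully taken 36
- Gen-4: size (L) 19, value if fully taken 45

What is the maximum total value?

Rank by value-to-size ratio: Gen-8 55/4≈13.8, Gen-7 58/15≈3.87, Gen-4 45/19≈2.37, Gen-16 31/14≈2.21, Gen-13 36/30≈1.2, Gen-24 14/21≈0.667, Gen-1 16/28≈0.571.
Gen-8: take in full, 4 L for value 55 → 12 left.
Only 12 L remain; take 12/15 of Gen-7 for value 58×12/15 = 46.4.
Total value = 101.4.

101.4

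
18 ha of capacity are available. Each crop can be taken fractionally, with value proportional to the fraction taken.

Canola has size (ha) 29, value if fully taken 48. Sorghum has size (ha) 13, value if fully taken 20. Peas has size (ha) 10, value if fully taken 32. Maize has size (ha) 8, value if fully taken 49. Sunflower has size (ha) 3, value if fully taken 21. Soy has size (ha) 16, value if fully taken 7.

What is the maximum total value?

92.4

Sort by value density: Sunflower 21/3≈7, Maize 49/8≈6.12, Peas 32/10≈3.2, Canola 48/29≈1.66, Sorghum 20/13≈1.54, Soy 7/16≈0.438.
All 3 ha of Sunflower fit (value 21) → 15 remain.
Take all of Maize (8 ha, value 49) → 7 ha left.
Fill the last 7 ha with part of Peas: 7/10 of it earns 22.4.
Total value = 92.4.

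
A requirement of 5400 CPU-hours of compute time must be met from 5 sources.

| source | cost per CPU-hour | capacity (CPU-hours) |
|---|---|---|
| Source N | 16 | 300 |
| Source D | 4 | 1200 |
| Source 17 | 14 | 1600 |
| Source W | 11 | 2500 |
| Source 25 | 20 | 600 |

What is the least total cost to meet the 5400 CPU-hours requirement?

Use sources in increasing cost order.
Take 1200 from Source D at 4 ; need 4200 more.
Take 2500 from Source W at 11 ; need 1700 more.
Source 17 (14): use full 1600 ; 100 CPU-hours to go.
Source N (16): take the remaining 100 ; done.
Source 25: unused.
Cost = 1200×4 + 2500×11 + 1600×14 + 100×16 = 56300.

56300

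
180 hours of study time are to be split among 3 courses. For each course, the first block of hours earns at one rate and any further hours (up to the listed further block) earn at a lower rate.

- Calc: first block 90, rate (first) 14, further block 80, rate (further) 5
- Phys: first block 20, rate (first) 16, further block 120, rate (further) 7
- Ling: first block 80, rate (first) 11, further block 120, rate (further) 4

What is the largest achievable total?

2350

Order all 6 blocks by rate: Phys/first 16 > Calc/first 14 > Ling/first 11 > Phys/second 7 > Calc/second 5 > Ling/second 4.
Phys first at 16: fill all 20 → 160 left.
Fill Calc first block (90 at 14) → 70 left.
Ling first at 11: only 70 left, fill 70.
Total = 16×20 + 14×90 + 11×70 = 2350.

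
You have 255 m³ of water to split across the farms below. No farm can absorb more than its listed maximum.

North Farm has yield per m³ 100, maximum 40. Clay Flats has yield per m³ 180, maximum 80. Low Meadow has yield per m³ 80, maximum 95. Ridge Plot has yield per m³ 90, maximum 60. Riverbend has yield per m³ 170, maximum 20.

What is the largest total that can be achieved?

31600

Order the farms by yield per m³: Clay Flats 180 > Riverbend 170 > North Farm 100 > Ridge Plot 90 > Low Meadow 80.
Clay Flats takes 80 to reach its cap of 80 — 175 left.
Riverbend: +20 to 20 (cap) — 155 left.
Give North Farm 40 to hit its cap of 40 — 115 left.
Ridge Plot: +60 to 60 (cap) — 55 left.
Only 55 left; Low Meadow takes them to reach 55.
Total = 100×40 + 180×80 + 80×55 + 90×60 + 170×20 = 31600.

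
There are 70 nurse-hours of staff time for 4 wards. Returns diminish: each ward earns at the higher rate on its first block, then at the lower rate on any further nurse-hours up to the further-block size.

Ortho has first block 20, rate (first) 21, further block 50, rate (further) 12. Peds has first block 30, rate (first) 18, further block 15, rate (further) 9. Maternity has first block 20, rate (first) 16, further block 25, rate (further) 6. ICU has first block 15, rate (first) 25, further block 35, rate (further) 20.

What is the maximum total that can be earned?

Treat each block as its own option and order by rate: ICU/tier1 25 > Ortho/tier1 21 > ICU/tier2 20 > Peds/tier1 18 > Maternity/tier1 16 > Ortho/tier2 12 > Peds/tier2 9 > Maternity/tier2 6.
Fill ICU tier1 block (15 at 25) — 55 left.
Ortho tier1 at 21: fill all 20 — 35 left.
Fill ICU tier2 block (35 at 20) — 0 left.
Total = 25×15 + 21×20 + 20×35 = 1495.

1495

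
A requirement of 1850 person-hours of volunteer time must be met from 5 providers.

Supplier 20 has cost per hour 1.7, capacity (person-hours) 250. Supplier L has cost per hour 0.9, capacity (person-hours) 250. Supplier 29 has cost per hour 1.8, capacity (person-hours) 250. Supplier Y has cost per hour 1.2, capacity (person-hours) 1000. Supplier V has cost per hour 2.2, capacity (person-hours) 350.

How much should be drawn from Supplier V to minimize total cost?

100

Cheapest first:
Supplier L at 0.9: take all 250 person-hours ; 1600 still needed.
Supplier Y at 1.2: take all 1000 person-hours ; 600 still needed.
Supplier 20 (1.7): use full 250 ; 350 person-hours to go.
Supplier 29 (1.8): use full 250 ; 100 person-hours to go.
Supplier V at 2.2: take 100 of its 350 ; requirement met.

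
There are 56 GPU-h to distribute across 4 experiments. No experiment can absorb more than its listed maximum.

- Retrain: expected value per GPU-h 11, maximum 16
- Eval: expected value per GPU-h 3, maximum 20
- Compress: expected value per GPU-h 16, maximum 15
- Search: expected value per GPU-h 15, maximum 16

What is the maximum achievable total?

Highest expected value per GPU-h first: Compress 16 > Search 15 > Retrain 11 > Eval 3.
Give Compress 15 to hit its cap of 15 — 41 left.
Search takes 16 to reach its cap of 16 — 25 left.
Retrain takes 16 to reach its cap of 16 — 9 left.
Eval has room for 20 but only 9 remain, so it gets 9.
Total = 11×16 + 3×9 + 16×15 + 15×16 = 683.

683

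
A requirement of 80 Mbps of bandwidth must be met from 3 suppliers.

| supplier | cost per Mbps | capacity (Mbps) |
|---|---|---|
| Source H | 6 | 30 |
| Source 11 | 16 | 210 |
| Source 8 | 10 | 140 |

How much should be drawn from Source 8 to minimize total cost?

Cheapest first:
Source H (6): use full 30 ; 50 Mbps to go.
Take 50 from Source 8 at 10 to finish.
Source 11: unused.

50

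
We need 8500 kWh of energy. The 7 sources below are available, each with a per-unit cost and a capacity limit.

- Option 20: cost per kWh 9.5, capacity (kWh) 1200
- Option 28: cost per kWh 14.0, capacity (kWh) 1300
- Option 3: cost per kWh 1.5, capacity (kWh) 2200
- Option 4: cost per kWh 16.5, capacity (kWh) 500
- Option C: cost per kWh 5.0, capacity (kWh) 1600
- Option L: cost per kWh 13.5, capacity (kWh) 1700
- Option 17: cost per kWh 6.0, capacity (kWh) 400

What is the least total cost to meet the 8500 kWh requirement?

67900

Cheapest first:
Take 2200 from Option 3 at 1.5 — need 6300 more.
Option C at 5.0: take all 1600 kWh — 4700 still needed.
Option 17 at 6.0: take all 400 kWh — 4300 still needed.
Option 20 at 9.5: take all 1200 kWh — 3100 still needed.
Option L at 13.5: take all 1700 kWh — 1400 still needed.
Option 28 (14.0): use full 1300 — 100 kWh to go.
Option 4 (16.5): take the remaining 100 — done.
Cost = 2200×1.5 + 1600×5.0 + 400×6.0 + 1200×9.5 + 1700×13.5 + 1300×14.0 + 100×16.5 = 67900.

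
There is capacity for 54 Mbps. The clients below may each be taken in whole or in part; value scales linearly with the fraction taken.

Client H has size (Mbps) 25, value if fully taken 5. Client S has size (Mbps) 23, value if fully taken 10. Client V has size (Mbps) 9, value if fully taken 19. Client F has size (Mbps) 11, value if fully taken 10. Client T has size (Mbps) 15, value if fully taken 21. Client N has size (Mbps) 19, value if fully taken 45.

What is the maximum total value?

Rank by value-to-size ratio: Client N 45/19≈2.37, Client V 19/9≈2.11, Client T 21/15≈1.4, Client F 10/11≈0.909, Client S 10/23≈0.435, Client H 5/25≈0.2.
Take all of Client N (19 Mbps, value 45) — 35 Mbps left.
Take all of Client V (9 Mbps, value 19) — 26 Mbps left.
Client T: take in full, 15 Mbps for value 21 — 11 left.
Take all of Client F (11 Mbps, value 10) — 0 Mbps left.
Total value = 95.

95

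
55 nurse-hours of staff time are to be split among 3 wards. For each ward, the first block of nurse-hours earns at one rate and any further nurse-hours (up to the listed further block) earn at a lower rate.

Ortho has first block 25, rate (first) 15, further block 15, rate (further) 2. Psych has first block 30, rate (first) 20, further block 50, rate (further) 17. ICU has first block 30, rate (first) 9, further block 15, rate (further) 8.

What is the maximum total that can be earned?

1025

Rank every tier by rate: Psych/tier1 20 > Psych/tier2 17 > Ortho/tier1 15 > ICU/tier1 9 > ICU/tier2 8 > Ortho/tier2 2.
Psych/tier1 (20): +30 — 25 left.
Psych/tier2: +25 of 50 at 17; pool empty.
Total = 20×30 + 17×25 = 1025.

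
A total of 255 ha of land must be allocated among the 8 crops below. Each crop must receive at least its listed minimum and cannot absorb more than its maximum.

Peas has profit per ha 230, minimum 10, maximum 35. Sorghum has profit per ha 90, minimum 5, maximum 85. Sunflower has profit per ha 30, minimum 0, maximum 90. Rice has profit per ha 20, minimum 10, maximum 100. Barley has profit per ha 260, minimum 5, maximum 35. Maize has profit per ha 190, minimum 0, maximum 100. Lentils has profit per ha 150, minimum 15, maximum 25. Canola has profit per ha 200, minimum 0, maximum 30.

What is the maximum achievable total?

47900

Meeting every minimum uses 10+5+0+10+5+0+15+0 = 45 ha, leaving 210.
Order the crops by profit per ha: Barley 260 > Peas 230 > Canola 200 > Maize 190 > Lentils 150 > Sorghum 90 > Sunflower 30 > Rice 20.
Barley takes 30 more to reach its cap of 35 ; 180 left.
Peas takes 25 more to reach its cap of 35 ; 155 left.
Give Canola 30 more to hit its cap of 30 ; 125 left.
Maize: +100 to 100 (cap) ; 25 left.
Give Lentils 10 more to hit its cap of 25 ; 15 left.
Sorghum: +15 (room for 80) → 20. Pool exhausted.
Total = 230×35 + 90×20 + 20×10 + 260×35 + 190×100 + 150×25 + 200×30 = 47900.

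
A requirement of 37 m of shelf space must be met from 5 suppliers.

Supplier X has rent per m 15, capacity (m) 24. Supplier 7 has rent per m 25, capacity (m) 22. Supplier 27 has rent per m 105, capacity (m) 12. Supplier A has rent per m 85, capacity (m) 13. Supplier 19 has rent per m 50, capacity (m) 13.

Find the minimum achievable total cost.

685

Fill from the cheapest supplier first.
Supplier X at 15: take all 24 m ; 13 still needed.
Supplier 7 at 25: take 13 of its 22 ; requirement met.
Supplier 19, Supplier A, Supplier 27: unused.
Cost = 24×15 + 13×25 = 685.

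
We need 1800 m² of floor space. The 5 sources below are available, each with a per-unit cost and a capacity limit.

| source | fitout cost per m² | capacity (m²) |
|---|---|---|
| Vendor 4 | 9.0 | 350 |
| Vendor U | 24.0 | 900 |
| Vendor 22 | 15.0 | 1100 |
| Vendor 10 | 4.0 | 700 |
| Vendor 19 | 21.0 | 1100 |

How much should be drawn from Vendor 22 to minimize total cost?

Cheapest first:
Take 700 from Vendor 10 at 4.0 ; need 1100 more.
Take 350 from Vendor 4 at 9.0 ; need 750 more.
Vendor 22 (15.0): take the remaining 750 ; done.
Vendor 19, Vendor U: unused.

750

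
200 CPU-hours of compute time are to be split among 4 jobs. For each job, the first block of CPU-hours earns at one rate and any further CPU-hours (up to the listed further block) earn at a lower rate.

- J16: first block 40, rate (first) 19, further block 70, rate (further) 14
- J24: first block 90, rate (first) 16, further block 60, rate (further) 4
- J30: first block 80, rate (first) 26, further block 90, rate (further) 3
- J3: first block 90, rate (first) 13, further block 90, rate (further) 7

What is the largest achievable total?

Rank every tier by rate: J30/T1 26 > J16/T1 19 > J24/T1 16 > J16/T2 14 > J3/T1 13 > J3/T2 7 > J24/T2 4 > J30/T2 3.
J30 T1 at 26: fill all 80 — 120 left.
J16 T1 at 19: fill all 40 — 80 left.
J24 T1 at 16: only 80 left, fill 80.
Total = 26×80 + 19×40 + 16×80 = 4120.

4120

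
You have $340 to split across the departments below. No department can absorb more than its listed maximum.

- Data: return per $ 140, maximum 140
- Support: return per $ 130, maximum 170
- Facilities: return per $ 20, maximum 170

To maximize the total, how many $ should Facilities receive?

30

Rank by return per $: Data 140 > Support 130 > Facilities 20.
Data: +140 to 140 (cap) → 200 left.
Support: +170 to 170 (cap) → 30 left.
Facilities has room for 170 but only 30 remain, so it gets 30.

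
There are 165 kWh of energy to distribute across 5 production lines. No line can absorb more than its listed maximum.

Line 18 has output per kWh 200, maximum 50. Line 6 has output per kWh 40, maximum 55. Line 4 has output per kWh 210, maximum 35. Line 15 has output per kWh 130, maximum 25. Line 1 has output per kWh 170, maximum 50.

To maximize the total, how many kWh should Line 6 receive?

Rank by output per kWh: Line 4 210 > Line 18 200 > Line 1 170 > Line 15 130 > Line 6 40.
Line 4: +35 to 35 (cap) → 130 left.
Line 18: +50 to 50 (cap) → 80 left.
Line 1: +50 to 50 (cap) → 30 left.
Line 15: +25 to 25 (cap) → 5 left.
Line 6 has room for 55 but only 5 remain, so it gets 5.

5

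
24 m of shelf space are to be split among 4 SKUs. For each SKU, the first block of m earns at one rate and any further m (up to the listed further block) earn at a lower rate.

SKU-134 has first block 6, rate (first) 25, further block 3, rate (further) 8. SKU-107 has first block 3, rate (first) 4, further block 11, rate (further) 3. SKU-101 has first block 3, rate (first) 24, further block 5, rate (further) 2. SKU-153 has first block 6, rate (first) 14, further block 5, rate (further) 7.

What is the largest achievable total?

Order all 8 blocks by rate: SKU-134/first 25 > SKU-101/first 24 > SKU-153/first 14 > SKU-134/second 8 > SKU-153/second 7 > SKU-107/first 4 > SKU-107/second 3 > SKU-101/second 2.
Fill SKU-134 first block (6 at 25) → 18 left.
Fill SKU-101 first block (3 at 24) → 15 left.
Fill SKU-153 first block (6 at 14) → 9 left.
SKU-134/second (8): +3 → 6 left.
SKU-153 second at 7: fill all 5 → 1 left.
1 remain; put them into SKU-107 first at 4.
Total = 25×6 + 24×3 + 14×6 + 8×3 + 7×5 + 4×1 = 369.

369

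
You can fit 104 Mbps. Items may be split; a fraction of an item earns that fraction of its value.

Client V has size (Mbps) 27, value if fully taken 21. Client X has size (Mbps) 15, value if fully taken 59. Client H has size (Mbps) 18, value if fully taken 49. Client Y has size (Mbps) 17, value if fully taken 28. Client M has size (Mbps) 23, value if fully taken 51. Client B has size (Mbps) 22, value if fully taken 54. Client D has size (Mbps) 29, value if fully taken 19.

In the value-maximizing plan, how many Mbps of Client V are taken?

9

Rank by value-to-size ratio: Client X 59/15≈3.93, Client H 49/18≈2.72, Client B 54/22≈2.45, Client M 51/23≈2.22, Client Y 28/17≈1.65, Client V 21/27≈0.778, Client D 19/29≈0.655.
Client X: take in full, 15 Mbps for value 59 → 89 left.
Client H: take in full, 18 Mbps for value 49 → 71 left.
Take all of Client B (22 Mbps, value 54) → 49 Mbps left.
Client M: take in full, 23 Mbps for value 51 → 26 left.
All 17 Mbps of Client Y fit (value 28) → 9 remain.
9 Mbps left: a 9/27 share of Client V gives 21×9/27 = 7.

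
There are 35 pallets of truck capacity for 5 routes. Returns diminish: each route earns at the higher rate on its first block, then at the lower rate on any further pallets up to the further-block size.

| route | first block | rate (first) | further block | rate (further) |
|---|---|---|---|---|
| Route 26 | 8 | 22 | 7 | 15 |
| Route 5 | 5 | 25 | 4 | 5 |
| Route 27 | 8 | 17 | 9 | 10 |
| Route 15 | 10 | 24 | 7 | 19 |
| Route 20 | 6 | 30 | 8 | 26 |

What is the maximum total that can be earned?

885

Order all 10 blocks by rate: Route 20/first 30 > Route 20/second 26 > Route 5/first 25 > Route 15/first 24 > Route 26/first 22 > Route 15/second 19 > Route 27/first 17 > Route 26/second 15 > Route 27/second 10 > Route 5/second 5.
Route 20/first (30): +6 → 29 left.
Fill Route 20 second block (8 at 26) → 21 left.
Route 5 first at 25: fill all 5 → 16 left.
Fill Route 15 first block (10 at 24) → 6 left.
6 remain; put them into Route 26 first at 22.
Total = 30×6 + 26×8 + 25×5 + 24×10 + 22×6 = 885.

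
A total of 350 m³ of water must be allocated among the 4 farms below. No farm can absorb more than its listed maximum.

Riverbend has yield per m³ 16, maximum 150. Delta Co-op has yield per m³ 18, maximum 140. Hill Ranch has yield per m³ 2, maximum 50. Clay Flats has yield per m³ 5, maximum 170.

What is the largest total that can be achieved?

Rank by yield per m³: Delta Co-op 18 > Riverbend 16 > Clay Flats 5 > Hill Ranch 2.
Give Delta Co-op 140 to hit its cap of 140 ; 210 left.
Riverbend takes 150 to reach its cap of 150 ; 60 left.
Clay Flats: +60 (room for 170) → 60. Pool exhausted.
Total = 16×150 + 18×140 + 5×60 = 5220.

5220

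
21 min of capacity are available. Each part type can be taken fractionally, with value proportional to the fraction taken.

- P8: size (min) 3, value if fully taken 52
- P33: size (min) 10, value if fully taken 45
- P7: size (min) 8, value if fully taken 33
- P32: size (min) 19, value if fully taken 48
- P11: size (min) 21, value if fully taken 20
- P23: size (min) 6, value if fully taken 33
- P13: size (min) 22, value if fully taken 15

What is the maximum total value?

138.25

Rank by value-to-size ratio: P8 52/3≈17.3, P23 33/6≈5.5, P33 45/10≈4.5, P7 33/8≈4.12, P32 48/19≈2.53, P11 20/21≈0.952, P13 15/22≈0.682.
Take all of P8 (3 min, value 52) → 18 min left.
All 6 min of P23 fit (value 33) → 12 remain.
P33: take in full, 10 min for value 45 → 2 left.
2 min left: a 2/8 share of P7 gives 33×2/8 = 8.25.
Total value = 138.25.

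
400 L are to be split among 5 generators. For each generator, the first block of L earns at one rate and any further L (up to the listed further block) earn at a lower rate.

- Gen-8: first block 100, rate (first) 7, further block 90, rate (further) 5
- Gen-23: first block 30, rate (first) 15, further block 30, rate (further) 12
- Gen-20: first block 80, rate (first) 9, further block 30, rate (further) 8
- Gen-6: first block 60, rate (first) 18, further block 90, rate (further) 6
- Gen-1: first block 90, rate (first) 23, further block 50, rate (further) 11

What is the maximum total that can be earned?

5680

Order all 10 blocks by rate: Gen-1/first 23 > Gen-6/first 18 > Gen-23/first 15 > Gen-23/second 12 > Gen-1/second 11 > Gen-20/first 9 > Gen-20/second 8 > Gen-8/first 7 > Gen-6/second 6 > Gen-8/second 5.
Fill Gen-1 first block (90 at 23) ; 310 left.
Gen-6/first (18): +60 ; 250 left.
Gen-23 first at 15: fill all 30 ; 220 left.
Gen-23/second (12): +30 ; 190 left.
Fill Gen-1 second block (50 at 11) ; 140 left.
Gen-20 first at 9: fill all 80 ; 60 left.
Fill Gen-20 second block (30 at 8) ; 30 left.
Gen-8 first at 7: only 30 left, fill 30.
Total = 23×90 + 18×60 + 15×30 + 12×30 + 11×50 + 9×80 + 8×30 + 7×30 = 5680.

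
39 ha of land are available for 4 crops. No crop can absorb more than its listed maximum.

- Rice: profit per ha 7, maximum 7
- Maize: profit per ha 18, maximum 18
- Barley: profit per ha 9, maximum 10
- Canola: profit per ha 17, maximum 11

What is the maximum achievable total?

601

Order the crops by profit per ha: Maize 18 > Canola 17 > Barley 9 > Rice 7.
Give Maize 18 to hit its cap of 18 → 21 left.
Canola takes 11 to reach its cap of 11 → 10 left.
Barley: +10 to 10 (cap) → 0 left.
Total = 18×18 + 9×10 + 17×11 = 601.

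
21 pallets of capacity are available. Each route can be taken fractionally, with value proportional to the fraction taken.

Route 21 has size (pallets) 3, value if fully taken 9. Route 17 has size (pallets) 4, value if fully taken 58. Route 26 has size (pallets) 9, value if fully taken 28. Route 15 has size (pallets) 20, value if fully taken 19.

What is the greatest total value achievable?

99.75

Sort by value density: Route 17 58/4≈14.5, Route 26 28/9≈3.11, Route 21 9/3≈3, Route 15 19/20≈0.95.
Take all of Route 17 (4 pallets, value 58) — 17 pallets left.
All 9 pallets of Route 26 fit (value 28) — 8 remain.
Take all of Route 21 (3 pallets, value 9) — 5 pallets left.
Only 5 pallets remain; take 5/20 of Route 15 for value 19×5/20 = 4.75.
Total value = 99.75.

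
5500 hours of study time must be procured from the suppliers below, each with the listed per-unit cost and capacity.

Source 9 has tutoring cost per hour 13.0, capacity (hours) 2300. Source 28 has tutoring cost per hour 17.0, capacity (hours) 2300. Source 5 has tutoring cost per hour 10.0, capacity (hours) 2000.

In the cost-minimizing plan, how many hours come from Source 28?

1200

Fill from the cheapest supplier first.
Source 5 (10.0): use full 2000 → 3500 hours to go.
Source 9 (13.0): use full 2300 → 1200 hours to go.
Source 28 (17.0): take the remaining 1200 → done.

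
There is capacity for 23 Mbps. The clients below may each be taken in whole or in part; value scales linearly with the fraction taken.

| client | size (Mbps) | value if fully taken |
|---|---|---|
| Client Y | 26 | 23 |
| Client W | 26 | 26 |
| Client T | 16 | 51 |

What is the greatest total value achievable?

58

Best value per unit of size first: Client T 51/16≈3.19, Client W 26/26≈1, Client Y 23/26≈0.885.
All 16 Mbps of Client T fit (value 51) — 7 remain.
7 Mbps left: a 7/26 share of Client W gives 26×7/26 = 7.
Total value = 58.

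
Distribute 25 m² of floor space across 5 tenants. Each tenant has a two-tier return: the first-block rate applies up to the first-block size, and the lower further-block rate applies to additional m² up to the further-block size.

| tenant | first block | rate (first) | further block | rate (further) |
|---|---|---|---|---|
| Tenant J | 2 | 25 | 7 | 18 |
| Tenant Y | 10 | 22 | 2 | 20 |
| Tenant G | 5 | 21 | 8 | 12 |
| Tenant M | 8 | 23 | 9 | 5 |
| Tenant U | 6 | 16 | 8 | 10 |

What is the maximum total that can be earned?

559

Treat each block as its own option and order by rate: Tenant J/first 25 > Tenant M/first 23 > Tenant Y/first 22 > Tenant G/first 21 > Tenant Y/second 20 > Tenant J/second 18 > Tenant U/first 16 > Tenant G/second 12 > Tenant U/second 10 > Tenant M/second 5.
Fill Tenant J first block (2 at 25) → 23 left.
Tenant M/first (23): +8 → 15 left.
Fill Tenant Y first block (10 at 22) → 5 left.
Fill Tenant G first block (5 at 21) → 0 left.
Total = 25×2 + 23×8 + 22×10 + 21×5 = 559.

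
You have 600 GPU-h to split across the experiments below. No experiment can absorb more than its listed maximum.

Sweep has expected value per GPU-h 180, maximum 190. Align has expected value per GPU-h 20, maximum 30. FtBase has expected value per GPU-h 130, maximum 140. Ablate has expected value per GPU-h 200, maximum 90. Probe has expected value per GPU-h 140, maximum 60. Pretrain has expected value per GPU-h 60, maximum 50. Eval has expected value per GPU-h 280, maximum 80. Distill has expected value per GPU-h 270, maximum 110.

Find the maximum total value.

121800

Rank by expected value per GPU-h: Eval 280 > Distill 270 > Ablate 200 > Sweep 180 > Probe 140 > FtBase 130 > Pretrain 60 > Align 20.
Eval: +80 to 80 (cap) — 520 left.
Give Distill 110 to hit its cap of 110 — 410 left.
Ablate: +90 to 90 (cap) — 320 left.
Give Sweep 190 to hit its cap of 190 — 130 left.
Probe takes 60 to reach its cap of 60 — 70 left.
FtBase: +70 (room for 140) → 70. Pool exhausted.
Total = 180×190 + 130×70 + 200×90 + 140×60 + 280×80 + 270×110 = 121800.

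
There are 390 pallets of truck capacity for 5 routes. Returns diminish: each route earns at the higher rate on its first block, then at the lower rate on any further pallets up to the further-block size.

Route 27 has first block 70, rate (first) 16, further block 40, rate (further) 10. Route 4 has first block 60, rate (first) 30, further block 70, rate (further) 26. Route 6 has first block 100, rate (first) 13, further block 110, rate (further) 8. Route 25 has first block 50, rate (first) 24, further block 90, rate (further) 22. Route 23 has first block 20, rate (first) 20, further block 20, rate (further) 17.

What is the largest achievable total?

8790

Order all 10 blocks by rate: Route 4/T1 30 > Route 4/T2 26 > Route 25/T1 24 > Route 25/T2 22 > Route 23/T1 20 > Route 23/T2 17 > Route 27/T1 16 > Route 6/T1 13 > Route 27/T2 10 > Route 6/T2 8.
Fill Route 4 T1 block (60 at 30) ; 330 left.
Fill Route 4 T2 block (70 at 26) ; 260 left.
Route 25 T1 at 24: fill all 50 ; 210 left.
Route 25/T2 (22): +90 ; 120 left.
Fill Route 23 T1 block (20 at 20) ; 100 left.
Route 23 T2 at 17: fill all 20 ; 80 left.
Fill Route 27 T1 block (70 at 16) ; 10 left.
Route 6 T1 at 13: only 10 left, fill 10.
Total = 30×60 + 26×70 + 24×50 + 22×90 + 20×20 + 17×20 + 16×70 + 13×10 = 8790.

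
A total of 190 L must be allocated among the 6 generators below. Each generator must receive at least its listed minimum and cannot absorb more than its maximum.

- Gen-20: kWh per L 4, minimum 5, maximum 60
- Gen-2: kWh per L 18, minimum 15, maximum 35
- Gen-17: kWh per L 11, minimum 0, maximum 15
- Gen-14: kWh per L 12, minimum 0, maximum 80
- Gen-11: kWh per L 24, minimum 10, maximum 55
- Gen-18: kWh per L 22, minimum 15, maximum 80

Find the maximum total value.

Meeting every minimum uses 5+15+0+0+10+15 = 45 L, leaving 145.
Rank by kWh per L: Gen-11 24 > Gen-18 22 > Gen-2 18 > Gen-14 12 > Gen-17 11 > Gen-20 4.
Gen-11 takes 45 more to reach its cap of 55 ; 100 left.
Gen-18 takes 65 more to reach its cap of 80 ; 35 left.
Gen-2 takes 20 more to reach its cap of 35 ; 15 left.
Gen-14: +15 (room for 80) → 15. Pool exhausted.
Total = 4×5 + 18×35 + 12×15 + 24×55 + 22×80 = 3910.

3910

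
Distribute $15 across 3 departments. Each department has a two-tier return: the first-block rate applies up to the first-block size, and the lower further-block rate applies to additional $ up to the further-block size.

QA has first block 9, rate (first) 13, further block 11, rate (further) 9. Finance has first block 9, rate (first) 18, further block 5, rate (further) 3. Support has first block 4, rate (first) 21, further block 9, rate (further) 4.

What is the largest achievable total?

272

Order all 6 blocks by rate: Support/T1 21 > Finance/T1 18 > QA/T1 13 > QA/T2 9 > Support/T2 4 > Finance/T2 3.
Support/T1 (21): +4 — 11 left.
Finance/T1 (18): +9 — 2 left.
2 remain; put them into QA T1 at 13.
Total = 21×4 + 18×9 + 13×2 = 272.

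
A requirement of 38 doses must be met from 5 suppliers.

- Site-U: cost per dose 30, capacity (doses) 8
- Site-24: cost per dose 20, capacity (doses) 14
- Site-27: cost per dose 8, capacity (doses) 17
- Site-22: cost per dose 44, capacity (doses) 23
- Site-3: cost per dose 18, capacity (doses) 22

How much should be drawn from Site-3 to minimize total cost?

Cheapest first:
Site-27 (8): use full 17 ; 21 doses to go.
Site-3 (18): take the remaining 21 ; done.
Site-24, Site-U, Site-22: unused.

21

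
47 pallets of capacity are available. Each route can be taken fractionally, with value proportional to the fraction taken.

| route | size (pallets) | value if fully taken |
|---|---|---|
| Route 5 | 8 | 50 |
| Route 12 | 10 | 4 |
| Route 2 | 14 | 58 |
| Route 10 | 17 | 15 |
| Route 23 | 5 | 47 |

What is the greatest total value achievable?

171.2

Sort by value density: Route 23 47/5≈9.4, Route 5 50/8≈6.25, Route 2 58/14≈4.14, Route 10 15/17≈0.882, Route 12 4/10≈0.4.
Take all of Route 23 (5 pallets, value 47) → 42 pallets left.
All 8 pallets of Route 5 fit (value 50) → 34 remain.
Take all of Route 2 (14 pallets, value 58) → 20 pallets left.
All 17 pallets of Route 10 fit (value 15) → 3 remain.
Only 3 pallets remain; take 3/10 of Route 12 for value 4×3/10 = 1.2.
Total value = 171.2.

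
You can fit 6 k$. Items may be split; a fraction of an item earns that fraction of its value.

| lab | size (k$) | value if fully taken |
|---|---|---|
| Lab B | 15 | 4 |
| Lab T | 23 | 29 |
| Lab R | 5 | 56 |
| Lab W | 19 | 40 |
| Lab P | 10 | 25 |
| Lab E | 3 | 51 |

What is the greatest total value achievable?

Sort by value density: Lab E 51/3≈17, Lab R 56/5≈11.2, Lab P 25/10≈2.5, Lab W 40/19≈2.11, Lab T 29/23≈1.26, Lab B 4/15≈0.267.
All 3 k$ of Lab E fit (value 51) ; 3 remain.
Fill the last 3 k$ with part of Lab R: 3/5 of it earns 33.6.
Total value = 84.6.

84.6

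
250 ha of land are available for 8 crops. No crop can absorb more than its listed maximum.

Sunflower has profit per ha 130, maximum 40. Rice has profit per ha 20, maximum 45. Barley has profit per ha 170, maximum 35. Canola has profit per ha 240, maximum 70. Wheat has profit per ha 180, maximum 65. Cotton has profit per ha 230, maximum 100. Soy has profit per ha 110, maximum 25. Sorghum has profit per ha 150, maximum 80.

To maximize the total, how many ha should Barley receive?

15

Order the crops by profit per ha: Canola 240 > Cotton 230 > Wheat 180 > Barley 170 > Sorghum 150 > Sunflower 130 > Soy 110 > Rice 20.
Canola takes 70 to reach its cap of 70 → 180 left.
Cotton: +100 to 100 (cap) → 80 left.
Give Wheat 65 to hit its cap of 65 → 15 left.
Barley has room for 35 but only 15 remain, so it gets 15.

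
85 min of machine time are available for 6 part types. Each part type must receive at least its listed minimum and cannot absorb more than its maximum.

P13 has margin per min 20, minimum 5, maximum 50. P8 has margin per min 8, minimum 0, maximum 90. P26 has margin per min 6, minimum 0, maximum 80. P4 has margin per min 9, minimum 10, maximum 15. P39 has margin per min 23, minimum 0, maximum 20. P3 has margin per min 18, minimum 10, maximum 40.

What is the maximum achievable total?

1630

Meeting every minimum uses 5+0+0+10+0+10 = 25 min, leaving 60.
Order the part types by margin per min: P39 23 > P13 20 > P3 18 > P4 9 > P8 8 > P26 6.
P39 takes 20 more to reach its cap of 20 ; 40 left.
P13: +40 (room for 45) → 45. Pool exhausted.
Total = 20×45 + 9×10 + 23×20 + 18×10 = 1630.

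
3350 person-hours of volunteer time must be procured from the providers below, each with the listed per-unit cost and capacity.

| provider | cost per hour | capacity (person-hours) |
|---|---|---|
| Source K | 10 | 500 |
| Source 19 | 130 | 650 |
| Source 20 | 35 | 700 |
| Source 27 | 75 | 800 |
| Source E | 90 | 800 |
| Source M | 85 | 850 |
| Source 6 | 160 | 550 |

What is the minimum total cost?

Use providers in increasing cost order.
Take 500 from Source K at 10 — need 2850 more.
Source 20 at 35: take all 700 person-hours — 2150 still needed.
Source 27 (75): use full 800 — 1350 person-hours to go.
Take 850 from Source M at 85 — need 500 more.
Take 500 from Source E at 90 to finish.
Source 19, Source 6: unused.
Cost = 500×10 + 700×35 + 800×75 + 850×85 + 500×90 = 206750.

206750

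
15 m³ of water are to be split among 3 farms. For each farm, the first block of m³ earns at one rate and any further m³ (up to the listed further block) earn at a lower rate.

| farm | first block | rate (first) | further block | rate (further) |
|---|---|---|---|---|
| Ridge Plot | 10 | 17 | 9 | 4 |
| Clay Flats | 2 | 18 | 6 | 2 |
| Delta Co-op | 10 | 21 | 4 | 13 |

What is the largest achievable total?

Treat each block as its own option and order by rate: Delta Co-op/T1 21 > Clay Flats/T1 18 > Ridge Plot/T1 17 > Delta Co-op/T2 13 > Ridge Plot/T2 4 > Clay Flats/T2 2.
Delta Co-op T1 at 21: fill all 10 ; 5 left.
Clay Flats T1 at 18: fill all 2 ; 3 left.
3 remain; put them into Ridge Plot T1 at 17.
Total = 21×10 + 18×2 + 17×3 = 297.

297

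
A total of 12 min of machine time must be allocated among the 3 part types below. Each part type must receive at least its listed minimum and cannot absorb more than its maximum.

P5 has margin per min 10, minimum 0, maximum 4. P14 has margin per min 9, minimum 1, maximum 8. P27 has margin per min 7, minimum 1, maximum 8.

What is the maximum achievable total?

110

Meeting every minimum uses 0+1+1 = 2 min, leaving 10.
Highest margin per min first: P5 10 > P14 9 > P27 7.
Give P5 4 more to hit its cap of 4 ; 6 left.
P14: +6 (room for 7) → 7. Pool exhausted.
Total = 10×4 + 9×7 + 7×1 = 110.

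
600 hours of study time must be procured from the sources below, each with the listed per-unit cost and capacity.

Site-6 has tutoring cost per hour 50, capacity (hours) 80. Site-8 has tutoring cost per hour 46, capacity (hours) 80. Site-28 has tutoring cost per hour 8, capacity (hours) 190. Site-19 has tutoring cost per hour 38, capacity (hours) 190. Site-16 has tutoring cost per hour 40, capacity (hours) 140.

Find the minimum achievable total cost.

Use sources in increasing cost order.
Take 190 from Site-28 at 8 ; need 410 more.
Site-19 (38): use full 190 ; 220 hours to go.
Take 140 from Site-16 at 40 ; need 80 more.
Site-8 (46): use full 80 ; 0 hours to go.
Site-6: unused.
Cost = 190×8 + 190×38 + 140×40 + 80×46 = 18020.

18020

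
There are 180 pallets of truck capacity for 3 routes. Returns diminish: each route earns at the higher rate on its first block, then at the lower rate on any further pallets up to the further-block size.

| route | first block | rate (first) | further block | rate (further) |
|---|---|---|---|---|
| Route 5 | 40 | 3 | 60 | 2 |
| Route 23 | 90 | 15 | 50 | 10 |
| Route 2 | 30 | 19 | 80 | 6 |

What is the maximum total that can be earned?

Order all 6 blocks by rate: Route 2/T1 19 > Route 23/T1 15 > Route 23/T2 10 > Route 2/T2 6 > Route 5/T1 3 > Route 5/T2 2.
Fill Route 2 T1 block (30 at 19) ; 150 left.
Route 23/T1 (15): +90 ; 60 left.
Route 23/T2 (10): +50 ; 10 left.
Route 2 T2 at 6: only 10 left, fill 10.
Total = 19×30 + 15×90 + 10×50 + 6×10 = 2480.

2480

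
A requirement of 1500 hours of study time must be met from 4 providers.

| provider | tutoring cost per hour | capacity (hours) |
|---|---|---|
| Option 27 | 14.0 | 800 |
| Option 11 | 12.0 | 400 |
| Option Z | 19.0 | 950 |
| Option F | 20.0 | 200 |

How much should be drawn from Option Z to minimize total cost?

300

Fill from the cheapest provider first.
Option 11 at 12.0: take all 400 hours ; 1100 still needed.
Option 27 (14.0): use full 800 ; 300 hours to go.
Option Z at 19.0: take 300 of its 950 ; requirement met.
Option F: unused.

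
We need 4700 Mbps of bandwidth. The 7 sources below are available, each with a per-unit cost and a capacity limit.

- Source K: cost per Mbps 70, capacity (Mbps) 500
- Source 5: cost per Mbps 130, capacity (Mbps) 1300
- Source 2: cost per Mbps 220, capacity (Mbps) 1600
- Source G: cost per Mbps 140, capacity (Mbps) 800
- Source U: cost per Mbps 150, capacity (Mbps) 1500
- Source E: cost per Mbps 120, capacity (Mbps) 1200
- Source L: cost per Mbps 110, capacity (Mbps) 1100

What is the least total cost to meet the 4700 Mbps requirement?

Fill from the cheapest source first.
Take 500 from Source K at 70 → need 4200 more.
Source L at 110: take all 1100 Mbps → 3100 still needed.
Source E (120): use full 1200 → 1900 Mbps to go.
Source 5 at 130: take all 1300 Mbps → 600 still needed.
Source G at 140: take 600 of its 800 → requirement met.
Source U, Source 2: unused.
Cost = 500×70 + 1100×110 + 1200×120 + 1300×130 + 600×140 = 553000.

553000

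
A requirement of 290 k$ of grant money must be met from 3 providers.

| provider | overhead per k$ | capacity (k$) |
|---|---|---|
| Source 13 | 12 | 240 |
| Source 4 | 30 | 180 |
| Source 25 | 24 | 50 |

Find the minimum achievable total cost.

Use providers in increasing cost order.
Source 13 (12): use full 240 ; 50 k$ to go.
Source 25 (24): use full 50 ; 0 k$ to go.
Source 4: unused.
Cost = 240×12 + 50×24 = 4080.

4080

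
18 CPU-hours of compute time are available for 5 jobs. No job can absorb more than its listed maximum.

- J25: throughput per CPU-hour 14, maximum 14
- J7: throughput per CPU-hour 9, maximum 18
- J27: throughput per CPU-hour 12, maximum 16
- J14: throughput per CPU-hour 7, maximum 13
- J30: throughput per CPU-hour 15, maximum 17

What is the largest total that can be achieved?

Highest throughput per CPU-hour first: J30 15 > J25 14 > J27 12 > J7 9 > J14 7.
J30 takes 17 to reach its cap of 17 → 1 left.
Only 1 left; J25 takes them to reach 1.
Total = 14×1 + 15×17 = 269.

269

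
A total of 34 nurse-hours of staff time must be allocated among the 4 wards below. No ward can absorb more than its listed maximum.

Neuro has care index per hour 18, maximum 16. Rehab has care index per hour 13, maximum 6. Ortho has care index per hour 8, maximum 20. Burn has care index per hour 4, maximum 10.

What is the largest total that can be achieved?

462

Rank by care index per hour: Neuro 18 > Rehab 13 > Ortho 8 > Burn 4.
Give Neuro 16 to hit its cap of 16 ; 18 left.
Rehab takes 6 to reach its cap of 6 ; 12 left.
Ortho has room for 20 but only 12 remain, so it gets 12.
Total = 18×16 + 13×6 + 8×12 = 462.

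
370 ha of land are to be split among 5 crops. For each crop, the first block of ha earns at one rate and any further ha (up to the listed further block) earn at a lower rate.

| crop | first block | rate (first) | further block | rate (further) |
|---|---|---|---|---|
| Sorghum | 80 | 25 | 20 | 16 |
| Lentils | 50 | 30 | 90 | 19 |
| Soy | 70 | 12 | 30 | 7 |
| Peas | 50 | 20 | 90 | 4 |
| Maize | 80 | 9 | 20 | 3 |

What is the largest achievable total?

7460

Order all 10 blocks by rate: Lentils/tier1 30 > Sorghum/tier1 25 > Peas/tier1 20 > Lentils/tier2 19 > Sorghum/tier2 16 > Soy/tier1 12 > Maize/tier1 9 > Soy/tier2 7 > Peas/tier2 4 > Maize/tier2 3.
Lentils/tier1 (30): +50 — 320 left.
Fill Sorghum tier1 block (80 at 25) — 240 left.
Peas/tier1 (20): +50 — 190 left.
Lentils tier2 at 19: fill all 90 — 100 left.
Sorghum tier2 at 16: fill all 20 — 80 left.
Soy/tier1 (12): +70 — 10 left.
Maize/tier1: +10 of 80 at 9; pool empty.
Total = 30×50 + 25×80 + 20×50 + 19×90 + 16×20 + 12×70 + 9×10 = 7460.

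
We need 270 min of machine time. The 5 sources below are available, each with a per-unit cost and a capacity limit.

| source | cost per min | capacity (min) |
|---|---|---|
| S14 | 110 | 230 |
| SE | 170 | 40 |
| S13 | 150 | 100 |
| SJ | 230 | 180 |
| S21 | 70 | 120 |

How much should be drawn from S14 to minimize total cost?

Fill from the cheapest source first.
S21 (70): use full 120 → 150 min to go.
Take 150 from S14 at 110 to finish.
S13, SE, SJ: unused.

150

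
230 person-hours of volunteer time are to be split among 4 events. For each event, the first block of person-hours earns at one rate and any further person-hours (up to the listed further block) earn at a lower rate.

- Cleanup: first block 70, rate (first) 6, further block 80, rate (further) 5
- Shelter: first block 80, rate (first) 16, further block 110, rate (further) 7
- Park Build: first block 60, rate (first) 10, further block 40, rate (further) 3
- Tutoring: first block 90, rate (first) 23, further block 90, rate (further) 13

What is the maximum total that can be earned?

Order all 8 blocks by rate: Tutoring/tier1 23 > Shelter/tier1 16 > Tutoring/tier2 13 > Park Build/tier1 10 > Shelter/tier2 7 > Cleanup/tier1 6 > Cleanup/tier2 5 > Park Build/tier2 3.
Tutoring tier1 at 23: fill all 90 — 140 left.
Fill Shelter tier1 block (80 at 16) — 60 left.
Tutoring tier2 at 13: only 60 left, fill 60.
Total = 23×90 + 16×80 + 13×60 = 4130.

4130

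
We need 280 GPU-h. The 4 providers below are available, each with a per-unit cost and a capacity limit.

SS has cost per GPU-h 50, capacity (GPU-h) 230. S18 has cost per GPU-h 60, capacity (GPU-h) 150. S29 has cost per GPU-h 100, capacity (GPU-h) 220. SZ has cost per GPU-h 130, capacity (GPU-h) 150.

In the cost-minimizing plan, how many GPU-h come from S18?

Use providers in increasing cost order.
SS at 50: take all 230 GPU-h — 50 still needed.
S18 (60): take the remaining 50 — done.
S29, SZ: unused.

50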